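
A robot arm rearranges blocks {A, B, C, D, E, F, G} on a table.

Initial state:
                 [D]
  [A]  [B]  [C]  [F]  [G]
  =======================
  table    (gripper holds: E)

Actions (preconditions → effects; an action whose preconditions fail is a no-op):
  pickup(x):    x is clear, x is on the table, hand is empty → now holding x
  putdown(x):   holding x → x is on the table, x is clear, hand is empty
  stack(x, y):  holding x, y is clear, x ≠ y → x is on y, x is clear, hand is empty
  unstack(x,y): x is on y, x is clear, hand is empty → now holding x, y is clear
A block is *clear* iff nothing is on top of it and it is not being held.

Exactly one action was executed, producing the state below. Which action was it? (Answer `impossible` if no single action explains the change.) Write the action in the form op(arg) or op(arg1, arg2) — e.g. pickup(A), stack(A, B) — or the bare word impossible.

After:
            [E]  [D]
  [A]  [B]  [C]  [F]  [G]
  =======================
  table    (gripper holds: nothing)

target: towers=[A; B; C/E; F/D; G] holding=-
        putdown(E) → towers=[A; B; C; E; F/D; G] holding=-
       stack(E, B) → towers=[A; B/E; C; F/D; G] holding=-
       stack(E, G) → towers=[A; B; C; F/D; G/E] holding=-
       stack(E, D) → towers=[A; B; C; F/D/E; G] holding=-
       stack(E, A) → towers=[A/E; B; C; F/D; G] holding=-
       stack(E, C) → towers=[A; B; C/E; F/D; G] holding=-  ← match

stack(E, C)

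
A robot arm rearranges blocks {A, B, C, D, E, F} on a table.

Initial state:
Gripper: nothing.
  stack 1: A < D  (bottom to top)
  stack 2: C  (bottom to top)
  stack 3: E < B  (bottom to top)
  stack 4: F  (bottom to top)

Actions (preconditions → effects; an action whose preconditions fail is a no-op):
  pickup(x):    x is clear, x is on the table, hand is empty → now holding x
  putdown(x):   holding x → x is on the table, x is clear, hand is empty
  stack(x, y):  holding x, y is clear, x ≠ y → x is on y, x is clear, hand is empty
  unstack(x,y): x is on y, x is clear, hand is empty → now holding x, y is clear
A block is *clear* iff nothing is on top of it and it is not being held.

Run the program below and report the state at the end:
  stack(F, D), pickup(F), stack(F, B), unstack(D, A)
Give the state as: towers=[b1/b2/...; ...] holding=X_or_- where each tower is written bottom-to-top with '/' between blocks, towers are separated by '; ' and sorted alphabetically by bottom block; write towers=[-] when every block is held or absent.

step 1 (stack(F, D)) [no-op]: towers=[A/D; C; E/B; F] holding=-
step 2 (pickup(F)): towers=[A/D; C; E/B] holding=F
step 3 (stack(F, B)): towers=[A/D; C; E/B/F] holding=-
step 4 (unstack(D, A)): towers=[A; C; E/B/F] holding=D

towers=[A; C; E/B/F] holding=D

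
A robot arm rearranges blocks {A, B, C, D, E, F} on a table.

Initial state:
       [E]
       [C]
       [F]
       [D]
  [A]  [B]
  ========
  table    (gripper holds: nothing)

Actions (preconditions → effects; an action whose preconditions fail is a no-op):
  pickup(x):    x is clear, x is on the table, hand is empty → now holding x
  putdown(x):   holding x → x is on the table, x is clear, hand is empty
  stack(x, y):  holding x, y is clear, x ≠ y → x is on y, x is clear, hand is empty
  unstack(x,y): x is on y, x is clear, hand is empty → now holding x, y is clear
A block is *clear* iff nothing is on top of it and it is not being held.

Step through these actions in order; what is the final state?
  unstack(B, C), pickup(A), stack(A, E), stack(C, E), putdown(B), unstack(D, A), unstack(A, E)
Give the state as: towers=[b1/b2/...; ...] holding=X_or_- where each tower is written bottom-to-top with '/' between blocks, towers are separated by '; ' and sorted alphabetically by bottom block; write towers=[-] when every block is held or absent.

towers=[B/D/F/C/E] holding=A

step 1 (unstack(B, C)) [no-op]: towers=[A; B/D/F/C/E] holding=-
step 2 (pickup(A)): towers=[B/D/F/C/E] holding=A
step 3 (stack(A, E)): towers=[B/D/F/C/E/A] holding=-
step 4 (stack(C, E)) [no-op]: towers=[B/D/F/C/E/A] holding=-
step 5 (putdown(B)) [no-op]: towers=[B/D/F/C/E/A] holding=-
step 6 (unstack(D, A)) [no-op]: towers=[B/D/F/C/E/A] holding=-
step 7 (unstack(A, E)): towers=[B/D/F/C/E] holding=A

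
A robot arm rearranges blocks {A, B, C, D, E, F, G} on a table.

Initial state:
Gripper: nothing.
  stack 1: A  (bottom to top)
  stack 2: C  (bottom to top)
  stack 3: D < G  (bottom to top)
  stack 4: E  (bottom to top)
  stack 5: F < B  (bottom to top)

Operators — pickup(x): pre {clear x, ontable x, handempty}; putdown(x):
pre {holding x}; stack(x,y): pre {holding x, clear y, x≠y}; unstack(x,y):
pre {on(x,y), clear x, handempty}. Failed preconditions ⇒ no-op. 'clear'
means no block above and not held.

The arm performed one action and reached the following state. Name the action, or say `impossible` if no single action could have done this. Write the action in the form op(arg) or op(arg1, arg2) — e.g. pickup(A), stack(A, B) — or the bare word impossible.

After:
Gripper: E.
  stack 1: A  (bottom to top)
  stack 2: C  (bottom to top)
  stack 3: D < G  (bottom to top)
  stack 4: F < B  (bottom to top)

target: towers=[A; C; D/G; F/B] holding=E
     unstack(B, F) → towers=[A; C; D/G; E; F] holding=B
     unstack(G, D) → towers=[A; C; D; E; F/B] holding=G
         pickup(A) → towers=[C; D/G; E; F/B] holding=A
         pickup(E) → towers=[A; C; D/G; F/B] holding=E  ← match
         pickup(C) → towers=[A; D/G; E; F/B] holding=C

pickup(E)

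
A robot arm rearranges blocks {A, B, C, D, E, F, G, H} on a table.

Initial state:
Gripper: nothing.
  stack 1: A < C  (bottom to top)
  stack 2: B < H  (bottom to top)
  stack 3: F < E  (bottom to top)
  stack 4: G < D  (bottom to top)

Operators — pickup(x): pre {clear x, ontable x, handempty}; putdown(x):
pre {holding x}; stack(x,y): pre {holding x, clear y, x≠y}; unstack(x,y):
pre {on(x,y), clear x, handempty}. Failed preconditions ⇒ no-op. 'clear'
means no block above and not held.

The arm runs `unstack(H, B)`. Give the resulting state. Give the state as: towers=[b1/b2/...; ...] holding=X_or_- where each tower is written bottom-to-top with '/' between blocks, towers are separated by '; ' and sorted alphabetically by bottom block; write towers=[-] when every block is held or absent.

towers=[A/C; B; F/E; G/D] holding=H

before: towers=[A/C; B/H; F/E; G/D] holding=-
pre[unstack(H, B)]: on(H,B) ok, clear(H) ok, handempty ok
all met → apply unstack(H, B)
after:  towers=[A/C; B; F/E; G/D] holding=H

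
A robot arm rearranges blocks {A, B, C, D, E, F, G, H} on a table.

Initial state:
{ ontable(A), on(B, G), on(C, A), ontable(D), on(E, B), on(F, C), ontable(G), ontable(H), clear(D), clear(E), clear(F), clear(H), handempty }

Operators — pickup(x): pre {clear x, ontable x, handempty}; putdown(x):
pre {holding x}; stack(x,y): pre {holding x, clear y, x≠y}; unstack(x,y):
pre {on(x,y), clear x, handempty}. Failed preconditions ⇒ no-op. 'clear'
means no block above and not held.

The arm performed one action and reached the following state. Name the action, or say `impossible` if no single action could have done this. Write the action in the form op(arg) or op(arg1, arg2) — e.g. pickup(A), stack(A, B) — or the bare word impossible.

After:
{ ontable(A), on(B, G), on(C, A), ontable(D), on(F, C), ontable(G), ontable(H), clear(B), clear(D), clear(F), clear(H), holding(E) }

target: towers=[A/C/F; D; G/B; H] holding=E
     unstack(E, B) → towers=[A/C/F; D; G/B; H] holding=E  ← match
         pickup(H) → towers=[A/C/F; D; G/B/E] holding=H
     unstack(F, C) → towers=[A/C; D; G/B/E; H] holding=F
         pickup(D) → towers=[A/C/F; G/B/E; H] holding=D

unstack(E, B)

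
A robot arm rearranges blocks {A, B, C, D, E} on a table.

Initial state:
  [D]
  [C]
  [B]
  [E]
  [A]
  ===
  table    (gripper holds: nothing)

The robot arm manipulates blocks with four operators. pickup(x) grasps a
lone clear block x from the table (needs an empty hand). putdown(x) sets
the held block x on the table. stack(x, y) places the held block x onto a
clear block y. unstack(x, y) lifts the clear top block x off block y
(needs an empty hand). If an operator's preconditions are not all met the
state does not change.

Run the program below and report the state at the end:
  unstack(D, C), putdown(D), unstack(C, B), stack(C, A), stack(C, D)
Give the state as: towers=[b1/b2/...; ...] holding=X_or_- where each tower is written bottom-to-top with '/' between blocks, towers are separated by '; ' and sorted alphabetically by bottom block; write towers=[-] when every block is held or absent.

towers=[A/E/B; D/C] holding=-

step 1 (unstack(D, C)): towers=[A/E/B/C] holding=D
step 2 (putdown(D)): towers=[A/E/B/C; D] holding=-
step 3 (unstack(C, B)): towers=[A/E/B; D] holding=C
step 4 (stack(C, A)) [no-op]: towers=[A/E/B; D] holding=C
step 5 (stack(C, D)): towers=[A/E/B; D/C] holding=-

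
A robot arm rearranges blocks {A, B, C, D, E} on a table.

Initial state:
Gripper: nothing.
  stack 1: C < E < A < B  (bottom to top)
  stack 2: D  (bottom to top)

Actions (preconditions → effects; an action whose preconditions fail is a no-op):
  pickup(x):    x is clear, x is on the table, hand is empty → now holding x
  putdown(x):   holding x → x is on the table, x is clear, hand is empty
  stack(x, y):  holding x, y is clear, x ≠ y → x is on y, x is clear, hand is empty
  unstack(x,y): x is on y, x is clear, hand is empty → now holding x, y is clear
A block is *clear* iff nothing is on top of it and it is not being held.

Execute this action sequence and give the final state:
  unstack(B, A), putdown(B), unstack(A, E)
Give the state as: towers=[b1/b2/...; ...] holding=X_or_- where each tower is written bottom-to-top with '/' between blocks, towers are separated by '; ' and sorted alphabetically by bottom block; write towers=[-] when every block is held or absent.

step 1 (unstack(B, A)): towers=[C/E/A; D] holding=B
step 2 (putdown(B)): towers=[B; C/E/A; D] holding=-
step 3 (unstack(A, E)): towers=[B; C/E; D] holding=A

towers=[B; C/E; D] holding=A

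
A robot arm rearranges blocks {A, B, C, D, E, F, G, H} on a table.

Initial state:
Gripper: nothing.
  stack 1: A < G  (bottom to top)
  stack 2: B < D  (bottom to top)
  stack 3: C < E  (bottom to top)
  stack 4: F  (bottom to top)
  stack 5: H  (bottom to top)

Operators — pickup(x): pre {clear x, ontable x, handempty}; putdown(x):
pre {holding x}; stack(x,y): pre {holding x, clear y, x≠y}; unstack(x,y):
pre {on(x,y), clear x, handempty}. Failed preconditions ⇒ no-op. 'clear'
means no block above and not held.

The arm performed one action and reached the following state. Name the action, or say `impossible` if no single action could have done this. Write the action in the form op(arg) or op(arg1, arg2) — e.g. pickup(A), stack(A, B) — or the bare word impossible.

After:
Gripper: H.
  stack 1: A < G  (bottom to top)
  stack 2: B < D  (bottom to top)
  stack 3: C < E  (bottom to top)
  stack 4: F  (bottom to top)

target: towers=[A/G; B/D; C/E; F] holding=H
     unstack(G, A) → towers=[A; B/D; C/E; F; H] holding=G
     unstack(E, C) → towers=[A/G; B/D; C; F; H] holding=E
         pickup(H) → towers=[A/G; B/D; C/E; F] holding=H  ← match
         pickup(F) → towers=[A/G; B/D; C/E; H] holding=F
     unstack(D, B) → towers=[A/G; B; C/E; F; H] holding=D

pickup(H)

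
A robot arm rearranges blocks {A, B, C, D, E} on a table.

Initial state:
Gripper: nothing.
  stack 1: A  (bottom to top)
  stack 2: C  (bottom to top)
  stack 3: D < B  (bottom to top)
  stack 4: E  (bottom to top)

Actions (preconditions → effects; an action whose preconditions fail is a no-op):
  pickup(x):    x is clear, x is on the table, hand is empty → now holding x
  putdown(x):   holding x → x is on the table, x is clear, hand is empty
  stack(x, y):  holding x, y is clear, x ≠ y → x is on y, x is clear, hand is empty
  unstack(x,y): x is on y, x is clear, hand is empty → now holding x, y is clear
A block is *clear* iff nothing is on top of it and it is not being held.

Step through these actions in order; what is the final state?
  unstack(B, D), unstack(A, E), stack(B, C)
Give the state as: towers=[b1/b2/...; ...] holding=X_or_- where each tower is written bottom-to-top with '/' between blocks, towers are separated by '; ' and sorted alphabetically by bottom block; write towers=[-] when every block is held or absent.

step 1 (unstack(B, D)): towers=[A; C; D; E] holding=B
step 2 (unstack(A, E)) [no-op]: towers=[A; C; D; E] holding=B
step 3 (stack(B, C)): towers=[A; C/B; D; E] holding=-

towers=[A; C/B; D; E] holding=-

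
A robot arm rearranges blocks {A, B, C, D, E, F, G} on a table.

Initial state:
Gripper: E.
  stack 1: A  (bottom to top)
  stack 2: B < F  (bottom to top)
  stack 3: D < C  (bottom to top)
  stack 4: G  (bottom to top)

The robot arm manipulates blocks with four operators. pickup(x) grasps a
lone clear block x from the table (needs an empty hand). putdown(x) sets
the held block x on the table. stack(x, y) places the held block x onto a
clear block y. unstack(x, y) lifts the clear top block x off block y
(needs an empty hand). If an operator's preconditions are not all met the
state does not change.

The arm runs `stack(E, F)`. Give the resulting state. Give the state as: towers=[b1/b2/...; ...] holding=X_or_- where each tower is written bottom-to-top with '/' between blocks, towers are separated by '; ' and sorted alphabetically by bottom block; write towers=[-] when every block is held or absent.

before: towers=[A; B/F; D/C; G] holding=E
pre[stack(E, F)]: holding(E) yes, clear(F) yes, E≠F yes
all met → apply stack(E, F)
after:  towers=[A; B/F/E; D/C; G] holding=-

towers=[A; B/F/E; D/C; G] holding=-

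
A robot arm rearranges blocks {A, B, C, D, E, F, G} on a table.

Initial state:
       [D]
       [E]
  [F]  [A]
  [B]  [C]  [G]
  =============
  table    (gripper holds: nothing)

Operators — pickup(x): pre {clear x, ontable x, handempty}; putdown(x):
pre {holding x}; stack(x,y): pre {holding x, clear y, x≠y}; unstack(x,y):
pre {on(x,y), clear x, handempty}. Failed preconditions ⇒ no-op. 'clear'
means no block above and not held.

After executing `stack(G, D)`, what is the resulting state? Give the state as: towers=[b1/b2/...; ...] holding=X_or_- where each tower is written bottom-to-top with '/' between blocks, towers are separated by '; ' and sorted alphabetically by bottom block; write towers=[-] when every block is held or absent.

towers=[B/F; C/A/E/D; G] holding=-

before: towers=[B/F; C/A/E/D; G] holding=-
pre[stack(G, D)]: holding(G) ✗, clear(D) ✓, G≠D ✓
holding(G) unmet → stack(G, D) is a no-op
after:  towers=[B/F; C/A/E/D; G] holding=-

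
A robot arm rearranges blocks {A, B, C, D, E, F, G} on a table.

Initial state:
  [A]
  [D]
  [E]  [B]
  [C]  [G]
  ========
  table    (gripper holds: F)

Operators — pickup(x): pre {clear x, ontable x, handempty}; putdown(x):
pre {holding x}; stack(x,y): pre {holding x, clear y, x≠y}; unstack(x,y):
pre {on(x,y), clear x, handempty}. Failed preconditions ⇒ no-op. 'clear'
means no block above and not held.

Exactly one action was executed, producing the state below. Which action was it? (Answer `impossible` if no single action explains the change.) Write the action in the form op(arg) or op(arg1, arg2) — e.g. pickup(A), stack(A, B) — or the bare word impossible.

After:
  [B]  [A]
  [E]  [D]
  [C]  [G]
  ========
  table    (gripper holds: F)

impossible

target: towers=[C/E/B; G/D/A] holding=F
        putdown(F) → towers=[C/E/D/A; F; G/B] holding=-
       stack(F, B) → towers=[C/E/D/A; G/B/F] holding=-
       stack(F, A) → towers=[C/E/D/A/F; G/B] holding=-
none of the 3 applicable actions match → impossible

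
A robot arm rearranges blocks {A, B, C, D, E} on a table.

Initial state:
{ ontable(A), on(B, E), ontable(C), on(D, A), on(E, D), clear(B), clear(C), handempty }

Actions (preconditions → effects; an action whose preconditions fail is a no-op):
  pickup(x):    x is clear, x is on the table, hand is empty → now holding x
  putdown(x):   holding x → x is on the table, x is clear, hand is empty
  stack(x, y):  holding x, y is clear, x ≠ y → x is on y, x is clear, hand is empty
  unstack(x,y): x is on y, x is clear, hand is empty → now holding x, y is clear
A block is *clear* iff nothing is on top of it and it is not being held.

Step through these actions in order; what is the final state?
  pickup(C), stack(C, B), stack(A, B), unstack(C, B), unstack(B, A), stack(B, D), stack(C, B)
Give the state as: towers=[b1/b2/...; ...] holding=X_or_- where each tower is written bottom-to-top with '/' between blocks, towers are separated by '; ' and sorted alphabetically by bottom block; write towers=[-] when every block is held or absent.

step 1 (pickup(C)): towers=[A/D/E/B] holding=C
step 2 (stack(C, B)): towers=[A/D/E/B/C] holding=-
step 3 (stack(A, B)) [no-op]: towers=[A/D/E/B/C] holding=-
step 4 (unstack(C, B)): towers=[A/D/E/B] holding=C
step 5 (unstack(B, A)) [no-op]: towers=[A/D/E/B] holding=C
step 6 (stack(B, D)) [no-op]: towers=[A/D/E/B] holding=C
step 7 (stack(C, B)): towers=[A/D/E/B/C] holding=-

towers=[A/D/E/B/C] holding=-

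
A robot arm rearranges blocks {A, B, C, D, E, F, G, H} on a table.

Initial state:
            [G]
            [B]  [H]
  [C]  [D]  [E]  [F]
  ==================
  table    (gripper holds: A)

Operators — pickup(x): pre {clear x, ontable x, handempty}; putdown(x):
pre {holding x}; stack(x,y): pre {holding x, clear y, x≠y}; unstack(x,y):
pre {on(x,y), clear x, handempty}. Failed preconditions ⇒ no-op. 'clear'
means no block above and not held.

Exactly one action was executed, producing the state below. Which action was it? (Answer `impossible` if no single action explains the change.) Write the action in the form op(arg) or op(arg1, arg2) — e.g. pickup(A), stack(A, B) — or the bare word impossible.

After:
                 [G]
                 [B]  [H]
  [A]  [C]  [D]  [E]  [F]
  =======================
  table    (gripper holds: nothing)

target: towers=[A; C; D; E/B/G; F/H] holding=-
        putdown(A) → towers=[A; C; D; E/B/G; F/H] holding=-  ← match
       stack(A, G) → towers=[C; D; E/B/G/A; F/H] holding=-
       stack(A, H) → towers=[C; D; E/B/G; F/H/A] holding=-
       stack(A, D) → towers=[C; D/A; E/B/G; F/H] holding=-
       stack(A, C) → towers=[C/A; D; E/B/G; F/H] holding=-

putdown(A)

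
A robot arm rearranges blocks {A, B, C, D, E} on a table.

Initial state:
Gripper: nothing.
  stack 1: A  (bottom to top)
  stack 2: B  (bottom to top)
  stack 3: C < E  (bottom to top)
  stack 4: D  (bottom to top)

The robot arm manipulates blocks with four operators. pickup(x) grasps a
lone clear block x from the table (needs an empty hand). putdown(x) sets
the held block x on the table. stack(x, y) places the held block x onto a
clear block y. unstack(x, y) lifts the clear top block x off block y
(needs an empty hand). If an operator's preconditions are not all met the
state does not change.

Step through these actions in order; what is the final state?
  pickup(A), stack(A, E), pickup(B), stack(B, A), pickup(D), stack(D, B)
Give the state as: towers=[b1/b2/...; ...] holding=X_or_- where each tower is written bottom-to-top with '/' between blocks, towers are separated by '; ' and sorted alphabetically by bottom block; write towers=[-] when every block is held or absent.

step 1 (pickup(A)): towers=[B; C/E; D] holding=A
step 2 (stack(A, E)): towers=[B; C/E/A; D] holding=-
step 3 (pickup(B)): towers=[C/E/A; D] holding=B
step 4 (stack(B, A)): towers=[C/E/A/B; D] holding=-
step 5 (pickup(D)): towers=[C/E/A/B] holding=D
step 6 (stack(D, B)): towers=[C/E/A/B/D] holding=-

towers=[C/E/A/B/D] holding=-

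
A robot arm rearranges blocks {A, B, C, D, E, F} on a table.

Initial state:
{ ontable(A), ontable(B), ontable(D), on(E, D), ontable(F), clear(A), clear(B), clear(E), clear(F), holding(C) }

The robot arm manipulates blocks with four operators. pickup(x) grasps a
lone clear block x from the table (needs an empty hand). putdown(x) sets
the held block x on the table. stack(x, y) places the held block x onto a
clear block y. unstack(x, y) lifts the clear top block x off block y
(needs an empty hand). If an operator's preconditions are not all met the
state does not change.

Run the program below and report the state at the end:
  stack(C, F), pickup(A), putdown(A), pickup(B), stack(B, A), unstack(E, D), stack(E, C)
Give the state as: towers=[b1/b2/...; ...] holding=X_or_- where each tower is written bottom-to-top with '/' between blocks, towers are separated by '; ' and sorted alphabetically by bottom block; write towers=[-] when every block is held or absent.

step 1 (stack(C, F)): towers=[A; B; D/E; F/C] holding=-
step 2 (pickup(A)): towers=[B; D/E; F/C] holding=A
step 3 (putdown(A)): towers=[A; B; D/E; F/C] holding=-
step 4 (pickup(B)): towers=[A; D/E; F/C] holding=B
step 5 (stack(B, A)): towers=[A/B; D/E; F/C] holding=-
step 6 (unstack(E, D)): towers=[A/B; D; F/C] holding=E
step 7 (stack(E, C)): towers=[A/B; D; F/C/E] holding=-

towers=[A/B; D; F/C/E] holding=-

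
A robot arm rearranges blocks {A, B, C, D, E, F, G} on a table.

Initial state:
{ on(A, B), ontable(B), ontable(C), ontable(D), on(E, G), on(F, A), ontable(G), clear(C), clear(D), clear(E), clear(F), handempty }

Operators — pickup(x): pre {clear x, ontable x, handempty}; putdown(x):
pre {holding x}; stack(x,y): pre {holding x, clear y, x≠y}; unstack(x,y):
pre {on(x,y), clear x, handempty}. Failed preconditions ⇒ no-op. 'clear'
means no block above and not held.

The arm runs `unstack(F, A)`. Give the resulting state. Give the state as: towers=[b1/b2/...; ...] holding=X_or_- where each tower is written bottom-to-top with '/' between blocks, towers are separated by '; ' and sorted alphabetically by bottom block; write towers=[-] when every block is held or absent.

towers=[B/A; C; D; G/E] holding=F

before: towers=[B/A/F; C; D; G/E] holding=-
pre[unstack(F, A)]: on(F,A) ok, clear(F) ok, handempty ok
all met → apply unstack(F, A)
after:  towers=[B/A; C; D; G/E] holding=F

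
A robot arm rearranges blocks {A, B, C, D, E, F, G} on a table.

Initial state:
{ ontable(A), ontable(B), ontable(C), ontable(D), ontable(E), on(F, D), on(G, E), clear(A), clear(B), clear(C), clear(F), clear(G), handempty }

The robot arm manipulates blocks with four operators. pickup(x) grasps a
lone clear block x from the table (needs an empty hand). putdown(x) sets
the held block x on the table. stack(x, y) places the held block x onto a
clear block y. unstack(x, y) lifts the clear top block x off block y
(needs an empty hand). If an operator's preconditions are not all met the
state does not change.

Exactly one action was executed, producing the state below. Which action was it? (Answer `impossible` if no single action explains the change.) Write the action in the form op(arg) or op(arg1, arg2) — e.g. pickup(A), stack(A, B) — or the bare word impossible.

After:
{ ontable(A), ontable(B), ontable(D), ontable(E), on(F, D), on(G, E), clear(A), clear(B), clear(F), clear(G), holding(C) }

pickup(C)

target: towers=[A; B; D/F; E/G] holding=C
         pickup(B) → towers=[A; C; D/F; E/G] holding=B
     unstack(F, D) → towers=[A; B; C; D; E/G] holding=F
     unstack(G, E) → towers=[A; B; C; D/F; E] holding=G
         pickup(A) → towers=[B; C; D/F; E/G] holding=A
         pickup(C) → towers=[A; B; D/F; E/G] holding=C  ← match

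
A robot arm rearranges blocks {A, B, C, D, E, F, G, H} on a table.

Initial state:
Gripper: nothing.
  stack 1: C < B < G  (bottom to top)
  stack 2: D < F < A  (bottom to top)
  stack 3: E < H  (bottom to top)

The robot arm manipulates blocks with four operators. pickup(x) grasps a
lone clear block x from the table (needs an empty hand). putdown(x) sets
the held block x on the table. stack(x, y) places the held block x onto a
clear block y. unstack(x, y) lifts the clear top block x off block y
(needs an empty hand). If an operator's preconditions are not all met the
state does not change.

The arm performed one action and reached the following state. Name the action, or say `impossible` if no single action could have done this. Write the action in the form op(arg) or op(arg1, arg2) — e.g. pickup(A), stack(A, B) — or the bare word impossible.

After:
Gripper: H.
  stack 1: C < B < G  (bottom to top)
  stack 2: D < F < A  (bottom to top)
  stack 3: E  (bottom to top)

unstack(H, E)

target: towers=[C/B/G; D/F/A; E] holding=H
     unstack(G, B) → towers=[C/B; D/F/A; E/H] holding=G
     unstack(A, F) → towers=[C/B/G; D/F; E/H] holding=A
     unstack(H, E) → towers=[C/B/G; D/F/A; E] holding=H  ← match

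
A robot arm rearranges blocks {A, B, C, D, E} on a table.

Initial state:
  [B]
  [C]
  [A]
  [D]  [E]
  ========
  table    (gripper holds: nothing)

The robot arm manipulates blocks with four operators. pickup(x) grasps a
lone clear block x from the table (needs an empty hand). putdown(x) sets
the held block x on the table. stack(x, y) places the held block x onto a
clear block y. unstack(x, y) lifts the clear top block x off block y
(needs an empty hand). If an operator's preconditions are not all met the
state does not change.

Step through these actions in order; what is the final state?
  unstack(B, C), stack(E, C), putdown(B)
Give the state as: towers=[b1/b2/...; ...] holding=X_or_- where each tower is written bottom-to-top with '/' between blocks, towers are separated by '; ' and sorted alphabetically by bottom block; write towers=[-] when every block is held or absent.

step 1 (unstack(B, C)): towers=[D/A/C; E] holding=B
step 2 (stack(E, C)) [no-op]: towers=[D/A/C; E] holding=B
step 3 (putdown(B)): towers=[B; D/A/C; E] holding=-

towers=[B; D/A/C; E] holding=-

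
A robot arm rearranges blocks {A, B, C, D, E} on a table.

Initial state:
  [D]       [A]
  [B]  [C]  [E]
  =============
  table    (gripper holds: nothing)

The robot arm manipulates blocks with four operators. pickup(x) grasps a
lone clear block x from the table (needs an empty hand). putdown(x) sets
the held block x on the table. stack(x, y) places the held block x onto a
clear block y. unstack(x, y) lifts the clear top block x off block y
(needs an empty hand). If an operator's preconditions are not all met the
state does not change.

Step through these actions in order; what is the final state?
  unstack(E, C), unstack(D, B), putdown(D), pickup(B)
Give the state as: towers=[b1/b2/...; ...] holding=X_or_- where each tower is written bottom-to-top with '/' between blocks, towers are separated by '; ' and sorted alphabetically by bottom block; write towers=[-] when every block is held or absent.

towers=[C; D; E/A] holding=B

step 1 (unstack(E, C)) [no-op]: towers=[B/D; C; E/A] holding=-
step 2 (unstack(D, B)): towers=[B; C; E/A] holding=D
step 3 (putdown(D)): towers=[B; C; D; E/A] holding=-
step 4 (pickup(B)): towers=[C; D; E/A] holding=B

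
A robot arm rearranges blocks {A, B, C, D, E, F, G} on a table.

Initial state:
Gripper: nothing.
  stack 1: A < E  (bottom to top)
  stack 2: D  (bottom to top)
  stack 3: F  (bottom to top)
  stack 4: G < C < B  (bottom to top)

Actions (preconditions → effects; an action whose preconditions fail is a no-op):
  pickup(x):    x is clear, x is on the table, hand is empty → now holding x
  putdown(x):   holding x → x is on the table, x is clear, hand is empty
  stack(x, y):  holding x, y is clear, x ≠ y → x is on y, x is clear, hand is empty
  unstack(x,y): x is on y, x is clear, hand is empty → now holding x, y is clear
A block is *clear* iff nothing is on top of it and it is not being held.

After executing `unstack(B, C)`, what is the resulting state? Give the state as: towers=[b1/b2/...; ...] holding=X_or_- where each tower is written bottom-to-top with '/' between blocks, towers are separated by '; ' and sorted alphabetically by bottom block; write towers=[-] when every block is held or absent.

towers=[A/E; D; F; G/C] holding=B

before: towers=[A/E; D; F; G/C/B] holding=-
pre[unstack(B, C)]: on(B,C) ✓, clear(B) ✓, handempty ✓
all met → apply unstack(B, C)
after:  towers=[A/E; D; F; G/C] holding=B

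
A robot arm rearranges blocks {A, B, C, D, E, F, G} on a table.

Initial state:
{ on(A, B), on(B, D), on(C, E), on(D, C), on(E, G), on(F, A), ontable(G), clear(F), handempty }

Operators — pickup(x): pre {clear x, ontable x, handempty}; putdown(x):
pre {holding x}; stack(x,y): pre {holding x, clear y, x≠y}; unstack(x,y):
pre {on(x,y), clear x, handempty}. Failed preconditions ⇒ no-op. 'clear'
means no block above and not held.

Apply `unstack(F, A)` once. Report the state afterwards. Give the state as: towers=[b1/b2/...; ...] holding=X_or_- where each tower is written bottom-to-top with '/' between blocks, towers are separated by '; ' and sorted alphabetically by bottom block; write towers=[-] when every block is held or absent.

towers=[G/E/C/D/B/A] holding=F

before: towers=[G/E/C/D/B/A/F] holding=-
pre[unstack(F, A)]: on(F,A) ✓, clear(F) ✓, handempty ✓
all met → apply unstack(F, A)
after:  towers=[G/E/C/D/B/A] holding=F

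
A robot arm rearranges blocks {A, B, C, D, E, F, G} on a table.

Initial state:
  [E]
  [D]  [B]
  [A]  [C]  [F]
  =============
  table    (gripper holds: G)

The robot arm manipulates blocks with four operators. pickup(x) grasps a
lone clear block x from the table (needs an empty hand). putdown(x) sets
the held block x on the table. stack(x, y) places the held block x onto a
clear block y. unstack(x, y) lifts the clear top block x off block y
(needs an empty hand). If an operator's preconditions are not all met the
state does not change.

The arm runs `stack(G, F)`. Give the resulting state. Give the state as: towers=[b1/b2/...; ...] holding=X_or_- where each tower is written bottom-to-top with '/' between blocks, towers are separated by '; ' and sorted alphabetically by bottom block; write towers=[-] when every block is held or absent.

towers=[A/D/E; C/B; F/G] holding=-

before: towers=[A/D/E; C/B; F] holding=G
pre[stack(G, F)]: holding(G) ✓, clear(F) ✓, G≠F ✓
all met → apply stack(G, F)
after:  towers=[A/D/E; C/B; F/G] holding=-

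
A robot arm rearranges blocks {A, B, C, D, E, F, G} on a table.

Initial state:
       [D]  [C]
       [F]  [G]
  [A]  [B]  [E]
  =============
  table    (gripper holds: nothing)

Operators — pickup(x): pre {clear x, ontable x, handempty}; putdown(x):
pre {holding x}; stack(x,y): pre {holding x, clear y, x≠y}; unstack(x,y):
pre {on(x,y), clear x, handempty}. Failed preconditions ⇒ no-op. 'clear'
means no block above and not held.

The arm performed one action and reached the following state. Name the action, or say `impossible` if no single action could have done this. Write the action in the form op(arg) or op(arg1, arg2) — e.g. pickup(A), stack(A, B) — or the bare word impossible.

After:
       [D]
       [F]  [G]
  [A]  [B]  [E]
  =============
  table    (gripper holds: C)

unstack(C, G)

target: towers=[A; B/F/D; E/G] holding=C
     unstack(D, F) → towers=[A; B/F; E/G/C] holding=D
         pickup(A) → towers=[B/F/D; E/G/C] holding=A
     unstack(C, G) → towers=[A; B/F/D; E/G] holding=C  ← match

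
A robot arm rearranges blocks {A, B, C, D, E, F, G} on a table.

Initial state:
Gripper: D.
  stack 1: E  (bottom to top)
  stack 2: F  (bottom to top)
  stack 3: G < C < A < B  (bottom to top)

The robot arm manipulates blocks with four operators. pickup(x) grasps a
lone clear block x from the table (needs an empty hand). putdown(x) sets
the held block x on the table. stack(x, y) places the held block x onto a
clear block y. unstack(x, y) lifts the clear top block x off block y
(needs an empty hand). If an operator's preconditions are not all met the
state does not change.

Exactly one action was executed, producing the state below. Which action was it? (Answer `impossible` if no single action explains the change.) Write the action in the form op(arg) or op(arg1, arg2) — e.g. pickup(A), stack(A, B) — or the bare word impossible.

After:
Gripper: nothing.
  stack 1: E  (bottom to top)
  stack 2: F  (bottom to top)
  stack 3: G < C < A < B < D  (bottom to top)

stack(D, B)

target: towers=[E; F; G/C/A/B/D] holding=-
        putdown(D) → towers=[D; E; F; G/C/A/B] holding=-
       stack(D, B) → towers=[E; F; G/C/A/B/D] holding=-  ← match
       stack(D, F) → towers=[E; F/D; G/C/A/B] holding=-
       stack(D, E) → towers=[E/D; F; G/C/A/B] holding=-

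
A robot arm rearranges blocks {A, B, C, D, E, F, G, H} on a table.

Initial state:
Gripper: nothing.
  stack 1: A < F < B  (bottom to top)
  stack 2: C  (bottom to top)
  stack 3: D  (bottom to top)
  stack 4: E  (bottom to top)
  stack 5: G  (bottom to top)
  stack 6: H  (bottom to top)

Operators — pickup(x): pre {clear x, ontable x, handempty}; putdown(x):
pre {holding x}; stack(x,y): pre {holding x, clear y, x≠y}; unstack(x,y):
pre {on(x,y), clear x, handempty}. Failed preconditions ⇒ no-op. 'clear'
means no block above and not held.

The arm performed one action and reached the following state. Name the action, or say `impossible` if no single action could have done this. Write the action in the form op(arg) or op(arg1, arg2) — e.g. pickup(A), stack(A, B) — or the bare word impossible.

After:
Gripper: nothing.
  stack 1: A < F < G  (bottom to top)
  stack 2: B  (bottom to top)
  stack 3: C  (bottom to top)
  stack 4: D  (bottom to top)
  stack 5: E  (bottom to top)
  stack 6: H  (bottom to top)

impossible

target: towers=[A/F/G; B; C; D; E; H] holding=-
         pickup(G) → towers=[A/F/B; C; D; E; H] holding=G
         pickup(E) → towers=[A/F/B; C; D; G; H] holding=E
         pickup(H) → towers=[A/F/B; C; D; E; G] holding=H
     unstack(B, F) → towers=[A/F; C; D; E; G; H] holding=B
         pickup(D) → towers=[A/F/B; C; E; G; H] holding=D
         pickup(C) → towers=[A/F/B; D; E; G; H] holding=C
none of the 6 applicable actions match → impossible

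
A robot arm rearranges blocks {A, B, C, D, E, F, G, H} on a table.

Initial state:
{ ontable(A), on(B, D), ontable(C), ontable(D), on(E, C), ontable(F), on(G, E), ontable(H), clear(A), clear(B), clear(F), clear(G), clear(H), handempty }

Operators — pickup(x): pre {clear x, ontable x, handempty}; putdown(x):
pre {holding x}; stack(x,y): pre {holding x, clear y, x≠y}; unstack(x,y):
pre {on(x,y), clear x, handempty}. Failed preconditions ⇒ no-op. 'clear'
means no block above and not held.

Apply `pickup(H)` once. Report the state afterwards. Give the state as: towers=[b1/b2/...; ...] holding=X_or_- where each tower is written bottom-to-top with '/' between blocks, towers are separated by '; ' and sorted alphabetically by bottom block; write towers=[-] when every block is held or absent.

before: towers=[A; C/E/G; D/B; F; H] holding=-
pre[pickup(H)]: clear(H) yes, ontable(H) yes, handempty yes
all met → apply pickup(H)
after:  towers=[A; C/E/G; D/B; F] holding=H

towers=[A; C/E/G; D/B; F] holding=H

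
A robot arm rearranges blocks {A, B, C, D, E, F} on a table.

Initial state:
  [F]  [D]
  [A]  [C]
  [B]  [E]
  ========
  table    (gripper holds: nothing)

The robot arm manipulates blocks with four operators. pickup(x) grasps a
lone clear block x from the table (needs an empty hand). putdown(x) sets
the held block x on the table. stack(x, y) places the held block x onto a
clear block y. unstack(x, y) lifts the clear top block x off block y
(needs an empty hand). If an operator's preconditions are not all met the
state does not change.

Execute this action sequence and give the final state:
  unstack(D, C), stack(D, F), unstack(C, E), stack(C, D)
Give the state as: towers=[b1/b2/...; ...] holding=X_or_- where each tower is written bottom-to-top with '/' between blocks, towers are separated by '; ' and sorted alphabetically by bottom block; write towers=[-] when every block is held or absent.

towers=[B/A/F/D/C; E] holding=-

step 1 (unstack(D, C)): towers=[B/A/F; E/C] holding=D
step 2 (stack(D, F)): towers=[B/A/F/D; E/C] holding=-
step 3 (unstack(C, E)): towers=[B/A/F/D; E] holding=C
step 4 (stack(C, D)): towers=[B/A/F/D/C; E] holding=-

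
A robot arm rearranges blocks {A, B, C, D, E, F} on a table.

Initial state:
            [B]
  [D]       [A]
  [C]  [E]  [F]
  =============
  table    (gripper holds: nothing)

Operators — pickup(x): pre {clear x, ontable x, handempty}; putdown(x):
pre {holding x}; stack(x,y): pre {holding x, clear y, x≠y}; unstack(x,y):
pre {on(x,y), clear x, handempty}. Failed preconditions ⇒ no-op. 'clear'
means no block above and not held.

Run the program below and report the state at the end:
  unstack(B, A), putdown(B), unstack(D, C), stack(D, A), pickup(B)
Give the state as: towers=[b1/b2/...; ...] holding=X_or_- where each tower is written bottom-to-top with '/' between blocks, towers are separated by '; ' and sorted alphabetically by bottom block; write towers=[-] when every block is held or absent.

step 1 (unstack(B, A)): towers=[C/D; E; F/A] holding=B
step 2 (putdown(B)): towers=[B; C/D; E; F/A] holding=-
step 3 (unstack(D, C)): towers=[B; C; E; F/A] holding=D
step 4 (stack(D, A)): towers=[B; C; E; F/A/D] holding=-
step 5 (pickup(B)): towers=[C; E; F/A/D] holding=B

towers=[C; E; F/A/D] holding=B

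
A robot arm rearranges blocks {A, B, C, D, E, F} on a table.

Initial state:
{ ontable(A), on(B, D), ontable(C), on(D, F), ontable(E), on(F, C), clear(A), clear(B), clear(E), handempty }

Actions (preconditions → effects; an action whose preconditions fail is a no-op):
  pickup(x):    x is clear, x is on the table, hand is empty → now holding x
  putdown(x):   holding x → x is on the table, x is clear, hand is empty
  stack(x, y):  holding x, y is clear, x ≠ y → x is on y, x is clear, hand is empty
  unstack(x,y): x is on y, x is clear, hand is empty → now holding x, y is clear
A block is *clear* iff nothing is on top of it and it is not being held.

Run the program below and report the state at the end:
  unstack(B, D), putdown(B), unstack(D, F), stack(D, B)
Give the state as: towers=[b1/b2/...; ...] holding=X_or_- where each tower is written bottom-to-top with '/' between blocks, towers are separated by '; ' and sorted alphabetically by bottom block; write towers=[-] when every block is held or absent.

step 1 (unstack(B, D)): towers=[A; C/F/D; E] holding=B
step 2 (putdown(B)): towers=[A; B; C/F/D; E] holding=-
step 3 (unstack(D, F)): towers=[A; B; C/F; E] holding=D
step 4 (stack(D, B)): towers=[A; B/D; C/F; E] holding=-

towers=[A; B/D; C/F; E] holding=-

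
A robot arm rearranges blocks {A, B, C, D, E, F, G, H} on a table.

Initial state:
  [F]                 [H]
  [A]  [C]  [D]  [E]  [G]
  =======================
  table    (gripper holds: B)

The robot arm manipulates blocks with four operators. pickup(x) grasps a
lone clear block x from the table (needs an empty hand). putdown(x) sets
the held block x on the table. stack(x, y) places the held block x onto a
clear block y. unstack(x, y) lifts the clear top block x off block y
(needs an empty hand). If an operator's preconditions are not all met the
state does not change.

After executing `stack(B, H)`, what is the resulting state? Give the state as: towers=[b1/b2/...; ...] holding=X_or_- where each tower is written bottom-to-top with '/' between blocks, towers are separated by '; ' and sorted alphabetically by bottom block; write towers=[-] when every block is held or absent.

towers=[A/F; C; D; E; G/H/B] holding=-

before: towers=[A/F; C; D; E; G/H] holding=B
pre[stack(B, H)]: holding(B) yes, clear(H) yes, B≠H yes
all met → apply stack(B, H)
after:  towers=[A/F; C; D; E; G/H/B] holding=-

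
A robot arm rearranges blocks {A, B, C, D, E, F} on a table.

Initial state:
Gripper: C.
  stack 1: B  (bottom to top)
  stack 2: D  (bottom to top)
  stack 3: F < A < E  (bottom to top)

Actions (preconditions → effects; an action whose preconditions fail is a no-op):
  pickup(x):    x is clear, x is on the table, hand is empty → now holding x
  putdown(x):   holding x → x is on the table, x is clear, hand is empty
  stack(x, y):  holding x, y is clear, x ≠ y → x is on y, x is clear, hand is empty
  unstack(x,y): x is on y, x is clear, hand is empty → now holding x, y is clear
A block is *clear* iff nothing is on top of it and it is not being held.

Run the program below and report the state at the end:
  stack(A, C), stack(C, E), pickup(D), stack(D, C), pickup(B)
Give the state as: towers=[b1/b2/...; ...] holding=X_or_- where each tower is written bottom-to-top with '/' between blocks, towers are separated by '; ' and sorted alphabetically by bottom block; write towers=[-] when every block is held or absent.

towers=[F/A/E/C/D] holding=B

step 1 (stack(A, C)) [no-op]: towers=[B; D; F/A/E] holding=C
step 2 (stack(C, E)): towers=[B; D; F/A/E/C] holding=-
step 3 (pickup(D)): towers=[B; F/A/E/C] holding=D
step 4 (stack(D, C)): towers=[B; F/A/E/C/D] holding=-
step 5 (pickup(B)): towers=[F/A/E/C/D] holding=B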